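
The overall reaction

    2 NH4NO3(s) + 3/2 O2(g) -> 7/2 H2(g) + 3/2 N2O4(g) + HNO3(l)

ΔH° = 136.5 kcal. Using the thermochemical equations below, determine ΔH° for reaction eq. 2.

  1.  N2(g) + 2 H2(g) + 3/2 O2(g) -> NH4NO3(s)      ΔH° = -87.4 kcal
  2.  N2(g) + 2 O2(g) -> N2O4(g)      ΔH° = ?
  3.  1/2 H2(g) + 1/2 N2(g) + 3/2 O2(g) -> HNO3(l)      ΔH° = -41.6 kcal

ΔH° = 2.2 kcal

eq. 1 reversed and × 2: (-2)·(-87.4) = +174.8 kcal
eq. 2 × 3/2: contributes 3/2·x
eq. 3 as written: -41.6 kcal
+136.5 = (+174.8) + (-41.6) + 3/2·x
x = (+136.5 − (+133.2)) / (3/2) = 2.2 kcal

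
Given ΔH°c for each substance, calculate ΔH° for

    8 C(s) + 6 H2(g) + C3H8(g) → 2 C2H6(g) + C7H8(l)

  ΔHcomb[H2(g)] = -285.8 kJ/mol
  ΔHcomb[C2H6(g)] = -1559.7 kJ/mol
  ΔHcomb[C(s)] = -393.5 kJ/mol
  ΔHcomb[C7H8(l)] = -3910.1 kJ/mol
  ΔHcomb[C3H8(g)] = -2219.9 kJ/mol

ΔH° = -53.2 kJ/mol

Using ΔH = Σ nΔHc°(reactants) − Σ nΔHc°(products):
= [8·(-393.5) + 6·(-285.8) + 1·(-2219.9)] − [2·(-1559.7) + 1·(-3910.1)]
= -53.2 kJ/mol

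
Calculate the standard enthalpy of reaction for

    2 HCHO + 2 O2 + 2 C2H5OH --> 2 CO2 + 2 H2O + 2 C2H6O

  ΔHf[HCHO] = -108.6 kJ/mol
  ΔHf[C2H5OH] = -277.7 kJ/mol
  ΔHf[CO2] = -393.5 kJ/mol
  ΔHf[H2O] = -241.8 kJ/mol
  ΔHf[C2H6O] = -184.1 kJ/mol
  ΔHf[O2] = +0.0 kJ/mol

ΔH° = -866.2 kJ/mol

Products: 2·(-393.5) + 2·(-241.8) + 2·(-184.1) = -1638.8
Reactants: 2·(-108.6) + 2·(+0.0) + 2·(-277.7) = -772.6
ΔH° = (-1638.8) − (-772.6) = -866.2 kJ/mol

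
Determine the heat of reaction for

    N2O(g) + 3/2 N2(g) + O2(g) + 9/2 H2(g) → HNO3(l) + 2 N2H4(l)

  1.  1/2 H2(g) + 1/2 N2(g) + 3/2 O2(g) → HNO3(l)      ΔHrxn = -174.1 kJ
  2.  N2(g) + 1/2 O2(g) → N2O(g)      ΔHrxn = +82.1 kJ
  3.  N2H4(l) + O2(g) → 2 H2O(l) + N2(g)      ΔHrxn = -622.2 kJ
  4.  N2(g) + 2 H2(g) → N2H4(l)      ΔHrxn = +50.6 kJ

ΔHrxn = -155.0 kJ

eq. 1 as written (HNO3(l) already on the product side): -174.1 kJ
eq. 2 reversed (N2O(g) must end up as a reactant): -82.1 kJ
eq. 3: not needed (H2O(l) appears nowhere else).
eq. 4 × 2: (2)·(+50.6) = +101.2 kJ
Combining the equations, ΔHrxn = (-174.1) + (-82.1) + (+101.2) = -155.0 kJ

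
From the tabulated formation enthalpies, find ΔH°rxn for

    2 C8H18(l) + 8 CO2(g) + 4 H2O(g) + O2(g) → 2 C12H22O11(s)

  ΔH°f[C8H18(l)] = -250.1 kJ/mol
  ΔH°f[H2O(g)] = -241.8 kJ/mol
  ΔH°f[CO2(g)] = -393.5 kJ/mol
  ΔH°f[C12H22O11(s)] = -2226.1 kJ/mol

ΔH°rxn = 163.2 kJ/mol

ΔH°rxn = Σ nΔHf°(products) − Σ nΔHf°(reactants).
Products: 2·(-2226.1) = -4452.2
Reactants: 2·(-250.1) + 8·(-393.5) + 4·(-241.8) + 1·(+0.0) = -4615.4
ΔH°rxn = (-4452.2) − (-4615.4) = 163.2 kJ/mol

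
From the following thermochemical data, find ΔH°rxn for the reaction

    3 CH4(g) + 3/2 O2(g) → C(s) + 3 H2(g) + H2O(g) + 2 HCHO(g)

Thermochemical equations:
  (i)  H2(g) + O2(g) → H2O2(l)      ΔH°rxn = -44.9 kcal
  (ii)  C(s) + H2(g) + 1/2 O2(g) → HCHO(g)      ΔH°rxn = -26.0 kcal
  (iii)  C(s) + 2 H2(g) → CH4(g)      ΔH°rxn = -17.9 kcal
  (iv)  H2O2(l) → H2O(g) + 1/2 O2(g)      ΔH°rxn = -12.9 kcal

(i) as written: -44.9 kcal
(ii) × 2: (2)·(-26.0) = -52.0 kcal
(iii) reversed and × 3: (-3)·(-17.9) = +53.7 kcal
(iv) as written: -12.9 kcal
Summing the manipulated equations, ΔH°rxn = (1)·(-44.9) + (2)·(-26.0) + (-3)·(-17.9) + (1)·(-12.9) = -56.1 kcal

ΔH°rxn = -56.1 kcal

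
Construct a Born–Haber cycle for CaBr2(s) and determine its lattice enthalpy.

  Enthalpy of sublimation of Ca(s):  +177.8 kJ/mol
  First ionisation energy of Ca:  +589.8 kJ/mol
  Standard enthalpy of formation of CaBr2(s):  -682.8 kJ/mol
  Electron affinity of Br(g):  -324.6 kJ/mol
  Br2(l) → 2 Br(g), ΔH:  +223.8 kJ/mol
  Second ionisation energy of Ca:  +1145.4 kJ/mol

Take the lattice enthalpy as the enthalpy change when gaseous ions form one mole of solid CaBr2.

U = -2170.4 kJ/mol

ΔHf° = 1·ΔHsub + 1·(ΣIE) + 1·D(Br2) + 2·EA + U
-682.8 = 1·(+177.8) + 1·(+1735.2) + 1·(+223.8) + 2·(-324.6) + U
U = -682.8 − (+1487.6) = -2170.4 kJ/mol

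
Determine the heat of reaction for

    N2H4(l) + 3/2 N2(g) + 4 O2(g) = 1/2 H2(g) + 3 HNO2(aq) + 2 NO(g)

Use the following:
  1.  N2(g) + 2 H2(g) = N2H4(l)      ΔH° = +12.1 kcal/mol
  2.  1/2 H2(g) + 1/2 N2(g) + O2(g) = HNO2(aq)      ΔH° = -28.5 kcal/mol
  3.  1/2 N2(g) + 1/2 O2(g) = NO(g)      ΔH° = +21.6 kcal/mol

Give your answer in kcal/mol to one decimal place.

eq. 1 reversed: -12.1 kcal/mol
eq. 2 × 3: (3)·(-28.5) = -85.5 kcal/mol
eq. 3 × 2: (2)·(+21.6) = +43.2 kcal/mol
Since enthalpy is a state function, ΔH° = (-12.1) + (-85.5) + (+43.2) = -54.4 kcal/mol

ΔH° = -54.4 kcal/mol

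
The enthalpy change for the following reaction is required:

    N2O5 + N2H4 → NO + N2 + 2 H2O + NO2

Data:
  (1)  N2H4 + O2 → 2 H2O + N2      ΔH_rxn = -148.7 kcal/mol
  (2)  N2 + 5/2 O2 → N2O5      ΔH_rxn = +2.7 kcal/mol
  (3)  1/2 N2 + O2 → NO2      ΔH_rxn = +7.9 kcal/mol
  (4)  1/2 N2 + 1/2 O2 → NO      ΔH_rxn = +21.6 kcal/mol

(1) as written (N2H4 already on the reactant side): -148.7 kcal/mol
(2) reversed (reverse to put N2O5 on the reactant side): -2.7 kcal/mol
(3) as written (NO2 already on the product side): +7.9 kcal/mol
(4) as written (NO already on the product side): +21.6 kcal/mol
Summing the manipulated equations, ΔH_rxn = (1)·(-148.7) + (-1)·(+2.7) + (1)·(+7.9) + (1)·(+21.6) = -121.9 kcal/mol

ΔH_rxn = -121.9 kcal/mol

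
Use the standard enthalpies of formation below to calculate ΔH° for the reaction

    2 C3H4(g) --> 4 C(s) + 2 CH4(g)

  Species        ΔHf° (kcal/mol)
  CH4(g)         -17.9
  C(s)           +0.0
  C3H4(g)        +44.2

ΔH° = -124.2 kcal/mol

ΔH°rxn = Σ nΔHf°(products) − Σ nΔHf°(reactants).
Products: 4·(+0.0) + 2·(-17.9) = -35.8
Reactants: 2·(+44.2) = +88.4
ΔH° = (-35.8) − (+88.4) = -124.2 kcal/mol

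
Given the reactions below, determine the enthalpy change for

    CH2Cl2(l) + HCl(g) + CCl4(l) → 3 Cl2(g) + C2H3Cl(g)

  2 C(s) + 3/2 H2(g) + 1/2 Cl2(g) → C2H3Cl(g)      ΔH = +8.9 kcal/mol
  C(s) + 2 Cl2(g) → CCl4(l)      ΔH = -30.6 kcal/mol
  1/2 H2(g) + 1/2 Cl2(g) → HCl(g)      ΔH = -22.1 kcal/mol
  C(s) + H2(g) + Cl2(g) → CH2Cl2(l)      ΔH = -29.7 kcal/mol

ΔH = 91.3 kcal/mol

equation 1 as written: +8.9 kcal/mol
equation 2 reversed: +30.6 kcal/mol
equation 3 reversed: +22.1 kcal/mol
equation 4 reversed: +29.7 kcal/mol
Combining the equations, ΔH = (+8.9) + (+30.6) + (+22.1) + (+29.7) = 91.3 kcal/mol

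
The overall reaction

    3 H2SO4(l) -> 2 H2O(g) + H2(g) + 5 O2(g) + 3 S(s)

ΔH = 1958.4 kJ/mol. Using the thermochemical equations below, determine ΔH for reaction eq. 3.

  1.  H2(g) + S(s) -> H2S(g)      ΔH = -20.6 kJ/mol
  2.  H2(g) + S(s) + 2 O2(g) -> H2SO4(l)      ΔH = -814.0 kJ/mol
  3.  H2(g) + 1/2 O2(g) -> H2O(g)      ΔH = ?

ΔH = -241.8 kJ/mol

eq. 1: not needed (H2S(g) appears nowhere else).
eq. 2 reversed and × 3 (H2SO4(l) must end up as a reactant; scale by 3 for the 3 H2SO4(l)): (-3)·(-814.0) = +2442.0 kJ/mol
eq. 3 × 2 (scale by 2 for the 2 H2O(g)): contributes 2·x
+1958.4 = (+2442.0) + 2·x
x = (+1958.4 − (+2442.0)) / (2) = -241.8 kJ/mol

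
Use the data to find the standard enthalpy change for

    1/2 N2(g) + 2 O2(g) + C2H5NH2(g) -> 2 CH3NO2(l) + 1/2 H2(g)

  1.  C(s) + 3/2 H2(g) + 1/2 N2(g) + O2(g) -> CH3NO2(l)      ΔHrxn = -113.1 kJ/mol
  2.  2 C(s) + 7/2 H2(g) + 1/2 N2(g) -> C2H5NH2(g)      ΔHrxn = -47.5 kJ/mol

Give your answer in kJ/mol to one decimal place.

eq. 1 × 2: (2)·(-113.1) = -226.2 kJ/mol
eq. 2 reversed: +47.5 kJ/mol
Combining the equations, ΔHrxn = (2)·(-113.1) + (-1)·(-47.5) = -178.7 kJ/mol

ΔHrxn = -178.7 kJ/mol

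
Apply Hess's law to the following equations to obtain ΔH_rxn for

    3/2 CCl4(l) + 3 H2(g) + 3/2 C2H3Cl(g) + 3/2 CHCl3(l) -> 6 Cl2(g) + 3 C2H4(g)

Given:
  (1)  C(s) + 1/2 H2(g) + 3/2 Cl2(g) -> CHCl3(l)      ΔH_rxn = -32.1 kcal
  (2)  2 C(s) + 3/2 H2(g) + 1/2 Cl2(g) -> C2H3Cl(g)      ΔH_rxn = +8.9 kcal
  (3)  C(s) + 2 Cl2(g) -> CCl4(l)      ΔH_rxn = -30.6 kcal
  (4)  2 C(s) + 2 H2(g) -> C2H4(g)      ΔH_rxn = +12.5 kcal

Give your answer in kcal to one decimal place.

(1) reversed and × 3/2 (reverse to put CHCl3(l) on the reactant side; scale by 3/2 for the 3/2 CHCl3(l)): (-3/2)·(-32.1) = +48.15 kcal
(2) reversed and × 3/2 (reverse to put C2H3Cl(g) on the reactant side; scale by 3/2 for the 3/2 C2H3Cl(g)): (-3/2)·(+8.9) = -13.35 kcal
(3) reversed and × 3/2 (CCl4(l) must end up as a reactant; scale by 3/2 for the 3/2 CCl4(l)): (-3/2)·(-30.6) = +45.9 kcal
(4) × 3 (×3 to match 3 C2H4(g) in the target): (3)·(+12.5) = +37.5 kcal
By Hess's law, ΔH_rxn = (+48.15) + (-13.35) + (+45.9) + (+37.5) = 118.2 kcal

ΔH_rxn = 118.2 kcal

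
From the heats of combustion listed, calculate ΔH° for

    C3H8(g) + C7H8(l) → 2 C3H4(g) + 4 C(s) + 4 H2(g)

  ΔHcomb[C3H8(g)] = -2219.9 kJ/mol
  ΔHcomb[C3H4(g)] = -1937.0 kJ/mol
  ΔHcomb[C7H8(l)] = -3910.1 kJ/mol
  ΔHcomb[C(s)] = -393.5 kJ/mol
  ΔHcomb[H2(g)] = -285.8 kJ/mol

With combustion enthalpies, reactants minus products:
= [1·(-2219.9) + 1·(-3910.1)] − [2·(-1937.0) + 4·(-393.5) + 4·(-285.8)]
= 461.2 kJ/mol

ΔH° = 461.2 kJ/mol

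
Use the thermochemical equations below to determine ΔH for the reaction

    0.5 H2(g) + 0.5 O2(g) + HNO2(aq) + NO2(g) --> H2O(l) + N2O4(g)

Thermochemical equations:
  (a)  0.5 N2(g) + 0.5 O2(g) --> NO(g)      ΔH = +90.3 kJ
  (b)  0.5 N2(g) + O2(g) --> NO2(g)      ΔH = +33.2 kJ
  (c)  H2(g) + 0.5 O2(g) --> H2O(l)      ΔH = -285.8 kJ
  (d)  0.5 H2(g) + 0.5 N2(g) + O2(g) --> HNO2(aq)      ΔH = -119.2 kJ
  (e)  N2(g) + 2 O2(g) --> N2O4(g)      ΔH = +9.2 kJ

(a): not needed (NO(g) appears nowhere else).
(b) reversed (NO2(g) must end up as a reactant): -33.2 kJ
(c) as written (H2O(l) already on the product side): -285.8 kJ
(d) reversed (reverse to put HNO2(aq) on the reactant side): +119.2 kJ
(e) as written (N2O4(g) already on the product side): +9.2 kJ
ΔH = (-1)·(+33.2) + (1)·(-285.8) + (-1)·(-119.2) + (1)·(+9.2) = -190.6 kJ

ΔH = -190.6 kJ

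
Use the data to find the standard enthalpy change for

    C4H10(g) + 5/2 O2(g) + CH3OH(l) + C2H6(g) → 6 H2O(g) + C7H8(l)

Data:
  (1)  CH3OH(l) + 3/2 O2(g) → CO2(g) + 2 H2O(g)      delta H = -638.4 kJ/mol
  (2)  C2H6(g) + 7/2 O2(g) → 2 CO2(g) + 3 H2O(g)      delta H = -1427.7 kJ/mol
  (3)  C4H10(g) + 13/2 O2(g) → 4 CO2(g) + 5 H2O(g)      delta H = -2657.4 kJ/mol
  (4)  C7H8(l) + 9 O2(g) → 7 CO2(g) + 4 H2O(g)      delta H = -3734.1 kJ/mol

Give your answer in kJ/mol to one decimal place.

(1) as written: -638.4 kJ/mol
(2) as written: -1427.7 kJ/mol
(3) as written: -2657.4 kJ/mol
(4) reversed: +3734.1 kJ/mol
Since enthalpy is a state function, delta H = (-638.4) + (-1427.7) + (-2657.4) + (+3734.1) = -989.4 kJ/mol

delta H = -989.4 kJ/mol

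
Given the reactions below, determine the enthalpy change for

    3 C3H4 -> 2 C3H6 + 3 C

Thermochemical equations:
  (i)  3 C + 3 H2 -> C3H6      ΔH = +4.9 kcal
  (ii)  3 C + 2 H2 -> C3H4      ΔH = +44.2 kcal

ΔH = -122.8 kcal

(i) × 2: (2)·(+4.9) = +9.8 kcal
(ii) reversed and × 3: (-3)·(+44.2) = -132.6 kcal
Summing the manipulated equations, ΔH = (+9.8) + (-132.6) = -122.8 kcal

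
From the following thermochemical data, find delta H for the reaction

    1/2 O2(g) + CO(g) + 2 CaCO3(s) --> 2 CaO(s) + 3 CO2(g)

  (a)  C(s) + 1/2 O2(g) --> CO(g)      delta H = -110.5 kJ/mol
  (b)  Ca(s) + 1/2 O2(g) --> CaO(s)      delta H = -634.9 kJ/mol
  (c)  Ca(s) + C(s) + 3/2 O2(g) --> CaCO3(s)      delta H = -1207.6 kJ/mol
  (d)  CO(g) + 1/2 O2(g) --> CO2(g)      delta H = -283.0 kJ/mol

(a) × 2: (2)·(-110.5) = -221.0 kJ/mol
(b) × 2: (2)·(-634.9) = -1269.8 kJ/mol
(c) reversed and × 2: (-2)·(-1207.6) = +2415.2 kJ/mol
(d) × 3: (3)·(-283.0) = -849.0 kJ/mol
Summing the manipulated equations, delta H = (2)·(-110.5) + (2)·(-634.9) + (-2)·(-1207.6) + (3)·(-283.0) = 75.4 kJ/mol

delta H = 75.4 kJ/mol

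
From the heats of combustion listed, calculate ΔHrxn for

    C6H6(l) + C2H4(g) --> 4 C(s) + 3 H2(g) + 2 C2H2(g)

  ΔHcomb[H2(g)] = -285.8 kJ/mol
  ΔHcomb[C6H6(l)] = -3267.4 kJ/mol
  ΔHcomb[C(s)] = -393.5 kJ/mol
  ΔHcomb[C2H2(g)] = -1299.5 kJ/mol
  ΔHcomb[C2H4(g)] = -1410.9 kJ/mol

Using ΔH = Σ nΔHc°(reactants) − Σ nΔHc°(products):
= [1·(-3267.4) + 1·(-1410.9)] − [4·(-393.5) + 3·(-285.8) + 2·(-1299.5)]
= 352.1 kJ/mol

ΔHrxn = 352.1 kJ/mol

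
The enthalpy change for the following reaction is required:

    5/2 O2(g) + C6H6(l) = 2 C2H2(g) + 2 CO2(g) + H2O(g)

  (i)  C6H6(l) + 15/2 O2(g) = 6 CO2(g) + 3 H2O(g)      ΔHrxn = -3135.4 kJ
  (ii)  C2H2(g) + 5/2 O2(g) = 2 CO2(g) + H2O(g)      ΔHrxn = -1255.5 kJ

(i) as written: -3135.4 kJ
(ii) reversed and × 2: (-2)·(-1255.5) = +2511.0 kJ
Combining the equations, ΔHrxn = (1)·(-3135.4) + (-2)·(-1255.5) = -624.4 kJ

ΔHrxn = -624.4 kJ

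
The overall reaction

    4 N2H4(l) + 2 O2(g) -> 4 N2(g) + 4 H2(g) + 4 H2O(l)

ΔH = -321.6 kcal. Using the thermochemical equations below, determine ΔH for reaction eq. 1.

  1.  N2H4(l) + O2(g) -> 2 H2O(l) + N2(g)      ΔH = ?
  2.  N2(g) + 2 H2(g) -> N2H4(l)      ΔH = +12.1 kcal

ΔH = -148.7 kcal

eq. 1 × 2 (scale by 2 for the 4 H2O(l)): contributes 2·x
eq. 2 reversed and × 2 (H2(g) must end up as a product; scale by 2 for the 4 H2(g)): (-2)·(+12.1) = -24.2 kcal
-321.6 = (-24.2) + 2·x
x = (-321.6 − (-24.2)) / (2) = -148.7 kcal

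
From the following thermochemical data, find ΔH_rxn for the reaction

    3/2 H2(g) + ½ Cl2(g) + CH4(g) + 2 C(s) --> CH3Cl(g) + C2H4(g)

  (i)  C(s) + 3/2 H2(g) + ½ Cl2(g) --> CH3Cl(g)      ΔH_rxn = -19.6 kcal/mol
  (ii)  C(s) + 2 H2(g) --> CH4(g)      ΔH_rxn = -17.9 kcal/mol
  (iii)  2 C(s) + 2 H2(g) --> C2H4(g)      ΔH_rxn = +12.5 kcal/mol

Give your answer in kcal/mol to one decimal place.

ΔH_rxn = 10.8 kcal/mol

(i) as written (CH3Cl(g) already on the product side): -19.6 kcal/mol
(ii) reversed (CH4(g) must end up as a reactant): +17.9 kcal/mol
(iii) as written (C2H4(g) already on the product side): +12.5 kcal/mol
ΔH_rxn = (1)·(-19.6) + (-1)·(-17.9) + (1)·(+12.5) = 10.8 kcal/mol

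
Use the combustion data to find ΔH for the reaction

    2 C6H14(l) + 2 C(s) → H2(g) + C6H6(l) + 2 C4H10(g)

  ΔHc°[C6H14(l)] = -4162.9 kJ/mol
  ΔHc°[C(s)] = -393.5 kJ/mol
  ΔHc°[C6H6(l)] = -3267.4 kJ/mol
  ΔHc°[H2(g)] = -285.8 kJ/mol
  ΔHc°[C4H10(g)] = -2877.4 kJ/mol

Using ΔH = Σ nΔHc°(reactants) − Σ nΔHc°(products):
= [2·(-4162.9) + 2·(-393.5)] − [1·(-285.8) + 1·(-3267.4) + 2·(-2877.4)]
= 195.2 kJ/mol

ΔH = 195.2 kJ/mol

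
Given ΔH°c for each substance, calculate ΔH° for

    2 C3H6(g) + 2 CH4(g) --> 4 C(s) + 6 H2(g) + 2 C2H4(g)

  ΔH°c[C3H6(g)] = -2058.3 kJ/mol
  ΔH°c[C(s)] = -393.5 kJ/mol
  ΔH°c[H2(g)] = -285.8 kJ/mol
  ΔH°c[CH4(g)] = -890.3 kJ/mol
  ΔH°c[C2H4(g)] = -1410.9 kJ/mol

With combustion enthalpies, reactants minus products:
= [2·(-2058.3) + 2·(-890.3)] − [4·(-393.5) + 6·(-285.8) + 2·(-1410.9)]
= 213.4 kJ/mol

ΔH° = 213.4 kJ/mol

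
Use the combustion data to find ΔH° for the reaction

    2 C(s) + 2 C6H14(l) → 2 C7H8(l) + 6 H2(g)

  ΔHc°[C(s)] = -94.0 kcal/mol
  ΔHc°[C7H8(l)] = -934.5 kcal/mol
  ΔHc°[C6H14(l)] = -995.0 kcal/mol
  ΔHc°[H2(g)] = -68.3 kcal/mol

ΔH° = 100.8 kcal/mol

With combustion enthalpies, reactants minus products:
= [2·(-94.0) + 2·(-995.0)] − [2·(-934.5) + 6·(-68.3)]
= 100.8 kcal/mol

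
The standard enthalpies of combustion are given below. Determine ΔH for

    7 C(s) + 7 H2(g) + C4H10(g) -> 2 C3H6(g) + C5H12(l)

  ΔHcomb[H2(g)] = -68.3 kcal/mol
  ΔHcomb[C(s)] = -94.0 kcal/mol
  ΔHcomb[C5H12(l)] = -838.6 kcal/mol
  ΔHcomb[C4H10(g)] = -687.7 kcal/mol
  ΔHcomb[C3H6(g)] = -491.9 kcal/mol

Using ΔH = Σ nΔHc°(reactants) − Σ nΔHc°(products):
= [7·(-94.0) + 7·(-68.3) + 1·(-687.7)] − [2·(-491.9) + 1·(-838.6)]
= -1.4 kcal/mol

ΔH = -1.4 kcal/mol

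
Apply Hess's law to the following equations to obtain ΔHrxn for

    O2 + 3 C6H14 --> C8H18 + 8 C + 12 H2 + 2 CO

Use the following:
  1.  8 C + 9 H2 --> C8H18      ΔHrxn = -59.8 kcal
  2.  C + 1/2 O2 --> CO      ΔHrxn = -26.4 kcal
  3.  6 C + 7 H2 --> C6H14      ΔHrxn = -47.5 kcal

eq. 1 as written (C8H18 already on the product side): -59.8 kcal
eq. 2 × 2 (×2 to match 2 CO in the target): (2)·(-26.4) = -52.8 kcal
eq. 3 reversed and × 3 (C6H14 must end up as a reactant; scale by 3 for the 3 C6H14): (-3)·(-47.5) = +142.5 kcal
By Hess's law, ΔHrxn = (-59.8) + (-52.8) + (+142.5) = 29.9 kcal

ΔHrxn = 29.9 kcal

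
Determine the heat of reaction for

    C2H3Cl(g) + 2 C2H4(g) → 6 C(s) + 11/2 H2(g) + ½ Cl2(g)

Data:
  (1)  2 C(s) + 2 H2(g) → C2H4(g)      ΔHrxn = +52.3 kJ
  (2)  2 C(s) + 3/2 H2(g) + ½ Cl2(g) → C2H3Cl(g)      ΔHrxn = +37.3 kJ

(1) reversed and × 2 (C2H4(g) must end up as a reactant; ×2 to match 2 C2H4(g) in the target): (-2)·(+52.3) = -104.6 kJ
(2) reversed (C2H3Cl(g) must end up as a reactant): -37.3 kJ
Combining the equations, ΔHrxn = (-104.6) + (-37.3) = -141.9 kJ

ΔHrxn = -141.9 kJ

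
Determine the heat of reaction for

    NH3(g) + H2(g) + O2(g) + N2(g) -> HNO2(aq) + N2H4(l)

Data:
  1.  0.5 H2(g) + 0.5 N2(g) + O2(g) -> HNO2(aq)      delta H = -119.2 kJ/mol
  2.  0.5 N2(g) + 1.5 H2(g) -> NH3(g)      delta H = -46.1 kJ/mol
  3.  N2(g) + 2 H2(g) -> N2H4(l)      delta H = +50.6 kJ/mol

delta H = -22.5 kJ/mol

eq. 1 as written: -119.2 kJ/mol
eq. 2 reversed: +46.1 kJ/mol
eq. 3 as written: +50.6 kJ/mol
delta H = (1)·(-119.2) + (-1)·(-46.1) + (1)·(+50.6) = -22.5 kJ/mol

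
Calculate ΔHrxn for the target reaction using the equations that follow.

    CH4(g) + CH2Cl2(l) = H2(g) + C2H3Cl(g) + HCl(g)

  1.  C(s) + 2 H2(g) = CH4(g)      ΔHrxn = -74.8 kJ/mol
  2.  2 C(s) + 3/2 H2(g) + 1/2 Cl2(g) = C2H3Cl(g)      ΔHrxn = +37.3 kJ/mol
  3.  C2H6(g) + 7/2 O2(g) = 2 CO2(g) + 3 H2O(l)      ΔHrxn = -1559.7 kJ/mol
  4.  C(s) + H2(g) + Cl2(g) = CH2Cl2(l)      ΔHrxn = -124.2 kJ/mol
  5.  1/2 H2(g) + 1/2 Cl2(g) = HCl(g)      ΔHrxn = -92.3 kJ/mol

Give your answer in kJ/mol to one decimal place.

eq. 1 reversed (reverse to put CH4(g) on the reactant side): +74.8 kJ/mol
eq. 2 as written (C2H3Cl(g) already on the product side): +37.3 kJ/mol
eq. 3: not needed (CO2(g) appears nowhere else).
eq. 4 reversed (reverse to put CH2Cl2(l) on the reactant side): +124.2 kJ/mol
eq. 5 as written (HCl(g) already on the product side): -92.3 kJ/mol
ΔHrxn = (+74.8) + (+37.3) + (+124.2) + (-92.3) = 144.0 kJ/mol

ΔHrxn = 144.0 kJ/mol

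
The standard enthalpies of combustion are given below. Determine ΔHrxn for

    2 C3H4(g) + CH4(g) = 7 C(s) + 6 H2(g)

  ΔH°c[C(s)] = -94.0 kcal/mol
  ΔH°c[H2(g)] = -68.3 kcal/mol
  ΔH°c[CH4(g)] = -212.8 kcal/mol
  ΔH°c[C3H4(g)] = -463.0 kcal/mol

Using ΔH = Σ nΔHc°(reactants) − Σ nΔHc°(products):
= [2·(-463.0) + 1·(-212.8)] − [7·(-94.0) + 6·(-68.3)]
= -71.0 kcal/mol

ΔHrxn = -71.0 kcal/mol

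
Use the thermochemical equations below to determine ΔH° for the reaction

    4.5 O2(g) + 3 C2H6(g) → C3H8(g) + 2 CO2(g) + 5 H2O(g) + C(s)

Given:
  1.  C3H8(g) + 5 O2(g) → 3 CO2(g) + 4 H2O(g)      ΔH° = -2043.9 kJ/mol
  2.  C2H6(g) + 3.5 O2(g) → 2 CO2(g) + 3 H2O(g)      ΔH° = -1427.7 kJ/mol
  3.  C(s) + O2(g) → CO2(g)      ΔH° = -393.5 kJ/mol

eq. 1 reversed (C3H8(g) must end up as a product): +2043.9 kJ/mol
eq. 2 × 3 (scale by 3 for the 3 C2H6(g)): (3)·(-1427.7) = -4283.1 kJ/mol
eq. 3 reversed (reverse to put C(s) on the product side): +393.5 kJ/mol
Summing the manipulated equations, ΔH° = (-1)·(-2043.9) + (3)·(-1427.7) + (-1)·(-393.5) = -1845.7 kJ/mol

ΔH° = -1845.7 kJ/mol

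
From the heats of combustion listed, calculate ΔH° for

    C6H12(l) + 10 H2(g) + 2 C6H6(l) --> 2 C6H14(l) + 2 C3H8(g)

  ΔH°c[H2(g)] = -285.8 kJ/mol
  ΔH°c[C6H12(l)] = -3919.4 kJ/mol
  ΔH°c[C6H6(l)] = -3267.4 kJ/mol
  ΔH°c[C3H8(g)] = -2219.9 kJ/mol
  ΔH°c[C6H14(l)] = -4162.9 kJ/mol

With combustion enthalpies, reactants minus products:
= [1·(-3919.4) + 10·(-285.8) + 2·(-3267.4)] − [2·(-4162.9) + 2·(-2219.9)]
= -546.6 kJ/mol

ΔH° = -546.6 kJ/mol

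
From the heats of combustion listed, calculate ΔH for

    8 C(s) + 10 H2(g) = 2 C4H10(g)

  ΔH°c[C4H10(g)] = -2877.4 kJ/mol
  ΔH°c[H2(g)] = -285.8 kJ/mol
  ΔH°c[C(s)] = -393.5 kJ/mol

Using ΔH = Σ nΔHc°(reactants) − Σ nΔHc°(products):
= [8·(-393.5) + 10·(-285.8)] − [2·(-2877.4)]
= -251.2 kJ/mol

ΔH = -251.2 kJ/mol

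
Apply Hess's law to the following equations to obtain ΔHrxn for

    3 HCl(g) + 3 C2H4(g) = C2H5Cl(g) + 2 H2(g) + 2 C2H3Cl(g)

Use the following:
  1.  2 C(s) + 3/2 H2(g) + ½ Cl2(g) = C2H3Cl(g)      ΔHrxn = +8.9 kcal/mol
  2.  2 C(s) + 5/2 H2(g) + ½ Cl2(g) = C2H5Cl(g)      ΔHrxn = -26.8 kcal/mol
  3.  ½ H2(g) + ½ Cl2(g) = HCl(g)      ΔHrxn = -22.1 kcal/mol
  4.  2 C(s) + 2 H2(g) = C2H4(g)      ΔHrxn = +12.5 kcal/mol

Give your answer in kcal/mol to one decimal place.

ΔHrxn = 19.8 kcal/mol

eq. 1 × 2: (2)·(+8.9) = +17.8 kcal/mol
eq. 2 as written: -26.8 kcal/mol
eq. 3 reversed and × 3: (-3)·(-22.1) = +66.3 kcal/mol
eq. 4 reversed and × 3: (-3)·(+12.5) = -37.5 kcal/mol
ΔHrxn = (+17.8) + (-26.8) + (+66.3) + (-37.5) = 19.8 kcal/mol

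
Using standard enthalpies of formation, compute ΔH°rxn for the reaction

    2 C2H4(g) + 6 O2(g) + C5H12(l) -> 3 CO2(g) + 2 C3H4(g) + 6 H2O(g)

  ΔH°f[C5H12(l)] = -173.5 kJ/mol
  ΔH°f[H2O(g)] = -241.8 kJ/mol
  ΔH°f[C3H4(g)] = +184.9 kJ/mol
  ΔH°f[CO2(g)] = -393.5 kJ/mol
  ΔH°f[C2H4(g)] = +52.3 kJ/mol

Products: 3·(-393.5) + 2·(+184.9) + 6·(-241.8) = -2261.5
Reactants: 2·(+52.3) + 6·(+0.0) + 1·(-173.5) = -68.9
ΔH°rxn = (-2261.5) − (-68.9) = -2192.6 kJ/mol

ΔH°rxn = -2192.6 kJ/mol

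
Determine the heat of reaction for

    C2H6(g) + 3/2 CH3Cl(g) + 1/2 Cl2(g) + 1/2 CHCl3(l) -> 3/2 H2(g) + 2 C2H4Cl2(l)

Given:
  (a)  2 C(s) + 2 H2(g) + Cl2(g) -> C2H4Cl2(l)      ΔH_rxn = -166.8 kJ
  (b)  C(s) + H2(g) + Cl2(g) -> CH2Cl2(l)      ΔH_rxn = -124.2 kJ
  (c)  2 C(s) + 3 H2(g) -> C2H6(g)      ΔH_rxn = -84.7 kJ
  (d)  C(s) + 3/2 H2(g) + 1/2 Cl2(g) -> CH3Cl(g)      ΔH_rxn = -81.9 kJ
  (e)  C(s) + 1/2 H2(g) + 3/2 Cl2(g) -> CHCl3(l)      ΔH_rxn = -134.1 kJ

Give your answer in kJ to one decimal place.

ΔH_rxn = -59.0 kJ

(a) × 2 (scale by 2 for the 2 C2H4Cl2(l)): (2)·(-166.8) = -333.6 kJ
(b): not needed (CH2Cl2(l) appears nowhere else).
(c) reversed (reverse to put C2H6(g) on the reactant side): +84.7 kJ
(d) reversed and × 3/2 (CH3Cl(g) must end up as a reactant; scale by 3/2 for the 3/2 CH3Cl(g)): (-3/2)·(-81.9) = +122.85 kJ
(e) reversed and × 1/2 (reverse to put CHCl3(l) on the reactant side; scale by 1/2 for the 1/2 CHCl3(l)): (-1/2)·(-134.1) = +67.05 kJ
By Hess's law, ΔH_rxn = (-333.6) + (+84.7) + (+122.85) + (+67.05) = -59.0 kJ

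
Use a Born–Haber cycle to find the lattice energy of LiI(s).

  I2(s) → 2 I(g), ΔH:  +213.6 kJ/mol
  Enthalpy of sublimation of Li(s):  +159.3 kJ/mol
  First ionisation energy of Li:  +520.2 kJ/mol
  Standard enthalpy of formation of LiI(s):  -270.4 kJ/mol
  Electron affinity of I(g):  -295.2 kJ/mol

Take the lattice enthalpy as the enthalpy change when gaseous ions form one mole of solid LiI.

U = -761.5 kJ/mol

ΔHf° = 1·ΔHsub + 1·(ΣIE) + 1/2·D(I2) + 1·EA + U
-270.4 = 1·(+159.3) + 1·(+520.2) + 1/2·(+213.6) + 1·(-295.2) + U
U = -270.4 − (+491.1) = -761.5 kJ/mol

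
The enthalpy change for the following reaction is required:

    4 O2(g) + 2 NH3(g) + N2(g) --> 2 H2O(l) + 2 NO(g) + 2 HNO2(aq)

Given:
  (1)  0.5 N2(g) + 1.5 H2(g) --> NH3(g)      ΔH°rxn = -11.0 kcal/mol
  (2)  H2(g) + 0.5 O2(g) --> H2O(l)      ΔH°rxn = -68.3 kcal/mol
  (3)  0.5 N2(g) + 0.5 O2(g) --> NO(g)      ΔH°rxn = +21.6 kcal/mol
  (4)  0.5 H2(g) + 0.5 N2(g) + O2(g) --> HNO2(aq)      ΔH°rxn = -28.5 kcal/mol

(1) reversed and × 2 (NH3(g) must end up as a reactant; ×2 to match 2 NH3(g) in the target): (-2)·(-11.0) = +22.0 kcal/mol
(2) × 2 (scale by 2 for the 2 H2O(l)): (2)·(-68.3) = -136.6 kcal/mol
(3) × 2 (×2 to match 2 NO(g) in the target): (2)·(+21.6) = +43.2 kcal/mol
(4) × 2 (scale by 2 for the 2 HNO2(aq)): (2)·(-28.5) = -57.0 kcal/mol
By Hess's law, ΔH°rxn = (-2)·(-11.0) + (2)·(-68.3) + (2)·(+21.6) + (2)·(-28.5) = -128.4 kcal/mol

ΔH°rxn = -128.4 kcal/mol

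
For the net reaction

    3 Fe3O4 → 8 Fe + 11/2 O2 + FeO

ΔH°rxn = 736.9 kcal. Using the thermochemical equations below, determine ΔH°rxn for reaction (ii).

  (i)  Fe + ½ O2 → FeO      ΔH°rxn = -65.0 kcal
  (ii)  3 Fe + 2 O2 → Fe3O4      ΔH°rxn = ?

(i) as written (FeO already on the product side): -65.0 kcal
(ii) reversed and × 3 (reverse to put Fe3O4 on the reactant side; ×3 to match 3 Fe3O4 in the target): contributes −3·x
+736.9 = (-65.0) − 3·x
x = (+736.9 − (-65.0)) / (-3) = -267.3 kcal

ΔH°rxn = -267.3 kcal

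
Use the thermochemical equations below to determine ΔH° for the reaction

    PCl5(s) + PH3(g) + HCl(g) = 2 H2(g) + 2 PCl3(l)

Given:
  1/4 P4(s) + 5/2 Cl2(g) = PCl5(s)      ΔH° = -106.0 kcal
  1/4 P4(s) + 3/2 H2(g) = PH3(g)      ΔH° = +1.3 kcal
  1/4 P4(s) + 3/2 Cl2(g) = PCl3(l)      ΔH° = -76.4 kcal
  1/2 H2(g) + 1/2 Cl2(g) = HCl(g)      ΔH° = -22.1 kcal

equation 1 reversed (reverse to put PCl5(s) on the reactant side): +106.0 kcal
equation 2 reversed (PH3(g) must end up as a reactant): -1.3 kcal
equation 3 × 2 (×2 to match 2 PCl3(l) in the target): (2)·(-76.4) = -152.8 kcal
equation 4 reversed (HCl(g) must end up as a reactant): +22.1 kcal
Since enthalpy is a state function, ΔH° = (-1)·(-106.0) + (-1)·(+1.3) + (2)·(-76.4) + (-1)·(-22.1) = -26.0 kcal

ΔH° = -26.0 kcal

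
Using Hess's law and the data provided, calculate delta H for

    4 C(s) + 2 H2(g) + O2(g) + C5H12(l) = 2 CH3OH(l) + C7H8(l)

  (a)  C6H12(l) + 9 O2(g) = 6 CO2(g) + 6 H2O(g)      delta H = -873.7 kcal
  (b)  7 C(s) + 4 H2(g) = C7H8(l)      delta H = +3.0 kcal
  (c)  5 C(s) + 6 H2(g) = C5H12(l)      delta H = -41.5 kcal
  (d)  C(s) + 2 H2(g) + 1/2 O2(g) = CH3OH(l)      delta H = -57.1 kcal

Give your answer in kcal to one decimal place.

delta H = -69.7 kcal

(a): not needed (C6H12(l) appears nowhere else).
(b) as written (C7H8(l) already on the product side): +3.0 kcal
(c) reversed (reverse to put C5H12(l) on the reactant side): +41.5 kcal
(d) × 2 (scale by 2 for the 2 CH3OH(l)): (2)·(-57.1) = -114.2 kcal
Combining the equations, delta H = (+3.0) + (+41.5) + (-114.2) = -69.7 kcal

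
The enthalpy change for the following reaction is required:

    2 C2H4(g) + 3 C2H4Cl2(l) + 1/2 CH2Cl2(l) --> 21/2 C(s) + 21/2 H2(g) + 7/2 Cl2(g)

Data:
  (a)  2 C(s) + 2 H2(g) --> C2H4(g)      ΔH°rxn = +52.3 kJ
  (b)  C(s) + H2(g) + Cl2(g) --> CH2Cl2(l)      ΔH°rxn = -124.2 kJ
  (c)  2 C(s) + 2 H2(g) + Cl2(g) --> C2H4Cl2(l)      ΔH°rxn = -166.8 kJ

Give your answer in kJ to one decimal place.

ΔH°rxn = 457.9 kJ

(a) reversed and × 2: (-2)·(+52.3) = -104.6 kJ
(b) reversed and × 1/2: (-1/2)·(-124.2) = +62.1 kJ
(c) reversed and × 3: (-3)·(-166.8) = +500.4 kJ
By Hess's law, ΔH°rxn = (-104.6) + (+62.1) + (+500.4) = 457.9 kJ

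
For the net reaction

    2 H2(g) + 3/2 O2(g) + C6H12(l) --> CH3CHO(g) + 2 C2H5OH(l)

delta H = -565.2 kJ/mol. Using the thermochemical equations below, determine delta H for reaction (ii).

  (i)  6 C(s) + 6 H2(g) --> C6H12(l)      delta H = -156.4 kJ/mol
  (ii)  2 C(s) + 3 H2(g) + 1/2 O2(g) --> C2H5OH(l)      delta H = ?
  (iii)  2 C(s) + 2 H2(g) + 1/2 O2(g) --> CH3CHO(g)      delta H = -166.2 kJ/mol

delta H = -277.7 kJ/mol

(i) reversed (reverse to put C6H12(l) on the reactant side): +156.4 kJ/mol
(ii) × 2 (scale by 2 for the 2 C2H5OH(l)): contributes 2·x
(iii) as written (CH3CHO(g) already on the product side): -166.2 kJ/mol
-565.2 = (+156.4) + (-166.2) + 2·x
x = (-565.2 − (-9.8)) / (2) = -277.7 kJ/mol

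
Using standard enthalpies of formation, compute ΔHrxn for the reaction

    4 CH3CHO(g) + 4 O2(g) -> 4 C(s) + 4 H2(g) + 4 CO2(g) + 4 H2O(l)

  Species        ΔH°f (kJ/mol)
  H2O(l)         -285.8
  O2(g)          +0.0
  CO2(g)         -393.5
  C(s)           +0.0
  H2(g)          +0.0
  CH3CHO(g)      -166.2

ΔHrxn = -2052.4 kJ/mol

ΔH°rxn = Σ nΔHf°(products) − Σ nΔHf°(reactants).
Products: 4·(+0.0) + 4·(+0.0) + 4·(-393.5) + 4·(-285.8) = -2717.2
Reactants: 4·(-166.2) + 4·(+0.0) = -664.8
ΔHrxn = (-2717.2) − (-664.8) = -2052.4 kJ/mol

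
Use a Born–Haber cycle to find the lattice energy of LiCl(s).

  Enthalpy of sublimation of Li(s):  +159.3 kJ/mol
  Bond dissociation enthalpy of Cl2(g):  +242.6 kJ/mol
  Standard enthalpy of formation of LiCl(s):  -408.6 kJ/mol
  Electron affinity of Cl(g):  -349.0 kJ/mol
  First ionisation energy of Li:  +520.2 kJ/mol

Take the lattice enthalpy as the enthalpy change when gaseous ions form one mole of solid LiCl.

ΔHf° = 1·ΔHsub + 1·(ΣIE) + 1/2·D(Cl2) + 1·EA + U
-408.6 = 1·(+159.3) + 1·(+520.2) + 1/2·(+242.6) + 1·(-349.0) + U
U = -408.6 − (+451.8) = -860.4 kJ/mol

U = -860.4 kJ/mol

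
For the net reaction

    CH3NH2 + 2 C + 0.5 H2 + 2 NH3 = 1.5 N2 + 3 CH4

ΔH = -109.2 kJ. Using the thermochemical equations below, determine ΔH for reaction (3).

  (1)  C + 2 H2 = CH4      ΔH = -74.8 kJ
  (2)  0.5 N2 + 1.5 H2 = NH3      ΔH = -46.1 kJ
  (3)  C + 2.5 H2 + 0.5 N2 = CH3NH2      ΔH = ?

(1) × 3 (×3 to match 3 CH4 in the target): (3)·(-74.8) = -224.4 kJ
(2) reversed and × 2 (NH3 must end up as a reactant; ×2 to match 2 NH3 in the target): (-2)·(-46.1) = +92.2 kJ
(3) reversed (reverse to put CH3NH2 on the reactant side): contributes −x
-109.2 = (-224.4) + (+92.2) − x
x = (-109.2 − (-132.2)) / (-1) = -23.0 kJ

ΔH = -23.0 kJ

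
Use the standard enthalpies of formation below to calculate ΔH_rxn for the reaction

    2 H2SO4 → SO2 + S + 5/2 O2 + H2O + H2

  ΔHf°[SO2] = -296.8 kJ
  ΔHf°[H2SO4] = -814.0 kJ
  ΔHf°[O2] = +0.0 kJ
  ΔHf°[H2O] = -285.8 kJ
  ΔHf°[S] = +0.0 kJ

ΔH_rxn = 1045.4 kJ

ΔH°rxn = Σ nΔHf°(products) − Σ nΔHf°(reactants).
Products: 1·(-296.8) + 1·(+0.0) + 5/2·(+0.0) + 1·(-285.8) + 1·(+0.0) = -582.6
Reactants: 2·(-814.0) = -1628.0
ΔH_rxn = (-582.6) − (-1628.0) = 1045.4 kJ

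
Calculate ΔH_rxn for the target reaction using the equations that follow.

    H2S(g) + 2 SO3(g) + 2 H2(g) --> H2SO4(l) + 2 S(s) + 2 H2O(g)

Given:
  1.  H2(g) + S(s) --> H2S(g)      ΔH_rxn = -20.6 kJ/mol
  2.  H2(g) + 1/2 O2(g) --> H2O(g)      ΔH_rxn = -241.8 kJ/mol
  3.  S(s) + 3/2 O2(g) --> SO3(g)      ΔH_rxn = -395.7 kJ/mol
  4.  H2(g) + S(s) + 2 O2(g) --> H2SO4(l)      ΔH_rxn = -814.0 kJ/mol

ΔH_rxn = -485.6 kJ/mol

eq. 1 reversed: +20.6 kJ/mol
eq. 2 × 2: (2)·(-241.8) = -483.6 kJ/mol
eq. 3 reversed and × 2: (-2)·(-395.7) = +791.4 kJ/mol
eq. 4 as written: -814.0 kJ/mol
Summing the manipulated equations, ΔH_rxn = (-1)·(-20.6) + (2)·(-241.8) + (-2)·(-395.7) + (1)·(-814.0) = -485.6 kJ/mol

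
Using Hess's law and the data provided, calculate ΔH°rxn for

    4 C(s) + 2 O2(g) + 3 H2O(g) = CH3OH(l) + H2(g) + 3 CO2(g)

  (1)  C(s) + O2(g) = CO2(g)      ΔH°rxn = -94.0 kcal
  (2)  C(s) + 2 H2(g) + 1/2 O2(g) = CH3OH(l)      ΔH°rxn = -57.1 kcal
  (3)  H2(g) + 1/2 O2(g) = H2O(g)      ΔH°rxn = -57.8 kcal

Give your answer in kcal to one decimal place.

(1) × 3 (scale by 3 for the 3 CO2(g)): (3)·(-94.0) = -282.0 kcal
(2) as written (CH3OH(l) already on the product side): -57.1 kcal
(3) reversed and × 3 (H2O(g) must end up as a reactant; scale by 3 for the 3 H2O(g)): (-3)·(-57.8) = +173.4 kcal
Summing the manipulated equations, ΔH°rxn = (-282.0) + (-57.1) + (+173.4) = -165.7 kcal

ΔH°rxn = -165.7 kcal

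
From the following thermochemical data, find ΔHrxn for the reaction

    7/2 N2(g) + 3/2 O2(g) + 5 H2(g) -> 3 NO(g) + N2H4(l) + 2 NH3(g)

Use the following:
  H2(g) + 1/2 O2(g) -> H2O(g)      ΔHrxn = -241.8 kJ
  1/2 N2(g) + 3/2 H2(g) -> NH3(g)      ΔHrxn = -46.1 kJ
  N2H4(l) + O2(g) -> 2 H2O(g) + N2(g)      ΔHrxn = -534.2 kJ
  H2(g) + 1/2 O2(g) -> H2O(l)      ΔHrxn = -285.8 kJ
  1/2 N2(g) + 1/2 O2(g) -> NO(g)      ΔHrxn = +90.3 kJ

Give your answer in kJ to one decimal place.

ΔHrxn = 229.3 kJ

equation 1 × 2: (2)·(-241.8) = -483.6 kJ
equation 2 × 2 (scale by 2 for the 2 NH3(g)): (2)·(-46.1) = -92.2 kJ
equation 3 reversed (reverse to put N2H4(l) on the product side): +534.2 kJ
equation 4: not needed (H2O(l) appears nowhere else).
equation 5 × 3 (scale by 3 for the 3 NO(g)): (3)·(+90.3) = +270.9 kJ
Since enthalpy is a state function, ΔHrxn = (2)·(-241.8) + (2)·(-46.1) + (-1)·(-534.2) + (3)·(+90.3) = 229.3 kJ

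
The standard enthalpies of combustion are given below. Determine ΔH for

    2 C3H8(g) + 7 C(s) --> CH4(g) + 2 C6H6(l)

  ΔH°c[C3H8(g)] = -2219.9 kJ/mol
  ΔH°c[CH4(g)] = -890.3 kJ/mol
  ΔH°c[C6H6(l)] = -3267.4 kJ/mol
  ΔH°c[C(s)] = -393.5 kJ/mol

ΔH = 230.8 kJ/mol

Using ΔH = Σ nΔHc°(reactants) − Σ nΔHc°(products):
= [2·(-2219.9) + 7·(-393.5)] − [1·(-890.3) + 2·(-3267.4)]
= 230.8 kJ/mol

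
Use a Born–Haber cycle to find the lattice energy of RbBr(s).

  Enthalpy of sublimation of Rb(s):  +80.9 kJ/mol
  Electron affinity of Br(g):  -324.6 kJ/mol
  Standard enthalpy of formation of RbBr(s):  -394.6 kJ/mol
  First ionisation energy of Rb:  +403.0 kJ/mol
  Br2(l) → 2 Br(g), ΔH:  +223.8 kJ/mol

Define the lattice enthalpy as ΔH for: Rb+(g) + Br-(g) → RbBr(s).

ΔHf° = 1·ΔHsub + 1·(ΣIE) + 1/2·D(Br2) + 1·EA + U
-394.6 = 1·(+80.9) + 1·(+403.0) + 1/2·(+223.8) + 1·(-324.6) + U
U = -394.6 − (+271.2) = -665.8 kJ/mol

U = -665.8 kJ/mol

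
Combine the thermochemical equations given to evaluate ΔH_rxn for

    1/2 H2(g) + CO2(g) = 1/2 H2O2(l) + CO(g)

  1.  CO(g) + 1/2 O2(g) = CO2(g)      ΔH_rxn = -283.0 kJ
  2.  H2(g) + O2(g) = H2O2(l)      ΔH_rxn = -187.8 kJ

ΔH_rxn = 189.1 kJ

eq. 1 reversed (CO(g) must end up as a product): +283.0 kJ
eq. 2 × 1/2 (scale by 1/2 for the 1/2 H2O2(l)): (1/2)·(-187.8) = -93.9 kJ
Combining the equations, ΔH_rxn = (-1)·(-283.0) + (1/2)·(-187.8) = 189.1 kJ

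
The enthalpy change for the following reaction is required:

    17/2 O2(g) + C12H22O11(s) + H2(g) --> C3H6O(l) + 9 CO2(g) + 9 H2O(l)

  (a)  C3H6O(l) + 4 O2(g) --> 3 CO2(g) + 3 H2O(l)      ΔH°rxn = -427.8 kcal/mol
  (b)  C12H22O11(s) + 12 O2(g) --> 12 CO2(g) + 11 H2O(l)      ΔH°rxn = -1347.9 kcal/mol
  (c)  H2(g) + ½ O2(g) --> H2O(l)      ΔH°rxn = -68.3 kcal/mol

ΔH°rxn = -988.4 kcal/mol

(a) reversed (reverse to put C3H6O(l) on the product side): +427.8 kcal/mol
(b) as written (C12H22O11(s) already on the reactant side): -1347.9 kcal/mol
(c) as written (H2(g) already on the reactant side): -68.3 kcal/mol
Since enthalpy is a state function, ΔH°rxn = (+427.8) + (-1347.9) + (-68.3) = -988.4 kcal/mol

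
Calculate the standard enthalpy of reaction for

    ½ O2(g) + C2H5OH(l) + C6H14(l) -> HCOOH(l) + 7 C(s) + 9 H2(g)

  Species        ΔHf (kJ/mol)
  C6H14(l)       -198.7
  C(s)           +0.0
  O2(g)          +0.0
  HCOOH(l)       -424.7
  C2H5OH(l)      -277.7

Products: 1·(-424.7) + 7·(+0.0) + 9·(+0.0) = -424.7
Reactants: 1/2·(+0.0) + 1·(-277.7) + 1·(-198.7) = -476.4
ΔH°rxn = (-424.7) − (-476.4) = 51.7 kJ/mol

ΔH°rxn = 51.7 kJ/mol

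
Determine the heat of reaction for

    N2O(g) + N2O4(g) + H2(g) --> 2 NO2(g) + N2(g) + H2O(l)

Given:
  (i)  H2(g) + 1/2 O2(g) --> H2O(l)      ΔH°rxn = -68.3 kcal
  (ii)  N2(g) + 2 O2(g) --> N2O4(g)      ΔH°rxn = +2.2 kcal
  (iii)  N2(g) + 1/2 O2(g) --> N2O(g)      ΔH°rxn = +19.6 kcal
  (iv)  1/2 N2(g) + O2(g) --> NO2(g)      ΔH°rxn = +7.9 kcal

(i) as written (H2O(l) already on the product side): -68.3 kcal
(ii) reversed (reverse to put N2O4(g) on the reactant side): -2.2 kcal
(iii) reversed (N2O(g) must end up as a reactant): -19.6 kcal
(iv) × 2 (scale by 2 for the 2 NO2(g)): (2)·(+7.9) = +15.8 kcal
Summing the manipulated equations, ΔH°rxn = (1)·(-68.3) + (-1)·(+2.2) + (-1)·(+19.6) + (2)·(+7.9) = -74.3 kcal

ΔH°rxn = -74.3 kcal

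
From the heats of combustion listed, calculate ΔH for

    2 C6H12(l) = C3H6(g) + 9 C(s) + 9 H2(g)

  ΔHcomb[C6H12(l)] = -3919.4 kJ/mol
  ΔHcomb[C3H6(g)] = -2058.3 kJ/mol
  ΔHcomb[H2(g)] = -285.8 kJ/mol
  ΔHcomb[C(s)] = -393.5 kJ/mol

With combustion enthalpies, reactants minus products:
= [2·(-3919.4)] − [1·(-2058.3) + 9·(-393.5) + 9·(-285.8)]
= 333.2 kJ/mol

ΔH = 333.2 kJ/mol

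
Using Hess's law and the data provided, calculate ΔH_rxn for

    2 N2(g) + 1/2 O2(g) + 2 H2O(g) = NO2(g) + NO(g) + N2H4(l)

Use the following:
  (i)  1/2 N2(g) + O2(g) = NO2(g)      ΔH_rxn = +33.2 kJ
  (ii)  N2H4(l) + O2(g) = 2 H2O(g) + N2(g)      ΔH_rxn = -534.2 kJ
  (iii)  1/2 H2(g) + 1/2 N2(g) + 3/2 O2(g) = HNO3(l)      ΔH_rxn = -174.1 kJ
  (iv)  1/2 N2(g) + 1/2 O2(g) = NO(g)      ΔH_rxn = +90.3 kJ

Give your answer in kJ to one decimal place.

ΔH_rxn = 657.7 kJ

(i) as written: +33.2 kJ
(ii) reversed: +534.2 kJ
(iii): not needed.
(iv) as written: +90.3 kJ
ΔH_rxn = (1)·(+33.2) + (-1)·(-534.2) + (1)·(+90.3) = 657.7 kJ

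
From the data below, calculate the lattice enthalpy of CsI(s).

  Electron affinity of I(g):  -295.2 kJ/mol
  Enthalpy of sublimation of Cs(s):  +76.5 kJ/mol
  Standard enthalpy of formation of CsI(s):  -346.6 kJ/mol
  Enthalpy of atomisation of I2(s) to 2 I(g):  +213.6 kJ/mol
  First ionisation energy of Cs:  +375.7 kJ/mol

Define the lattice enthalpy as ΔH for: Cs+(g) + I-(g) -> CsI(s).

U = -610.4 kJ/mol

ΔHf° = 1·ΔHsub + 1·(ΣIE) + 1/2·D(I2) + 1·EA + U
-346.6 = 1·(+76.5) + 1·(+375.7) + 1/2·(+213.6) + 1·(-295.2) + U
U = -346.6 − (+263.8) = -610.4 kJ/mol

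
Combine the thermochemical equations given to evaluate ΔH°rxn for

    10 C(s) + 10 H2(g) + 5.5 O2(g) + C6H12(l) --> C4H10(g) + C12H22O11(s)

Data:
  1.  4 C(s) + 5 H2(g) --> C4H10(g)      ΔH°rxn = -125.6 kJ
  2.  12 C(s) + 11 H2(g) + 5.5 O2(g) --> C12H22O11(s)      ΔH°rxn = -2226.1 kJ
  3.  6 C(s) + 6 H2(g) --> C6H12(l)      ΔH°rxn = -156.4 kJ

ΔH°rxn = -2195.3 kJ

eq. 1 as written: -125.6 kJ
eq. 2 as written: -2226.1 kJ
eq. 3 reversed: +156.4 kJ
ΔH°rxn = (1)·(-125.6) + (1)·(-2226.1) + (-1)·(-156.4) = -2195.3 kJ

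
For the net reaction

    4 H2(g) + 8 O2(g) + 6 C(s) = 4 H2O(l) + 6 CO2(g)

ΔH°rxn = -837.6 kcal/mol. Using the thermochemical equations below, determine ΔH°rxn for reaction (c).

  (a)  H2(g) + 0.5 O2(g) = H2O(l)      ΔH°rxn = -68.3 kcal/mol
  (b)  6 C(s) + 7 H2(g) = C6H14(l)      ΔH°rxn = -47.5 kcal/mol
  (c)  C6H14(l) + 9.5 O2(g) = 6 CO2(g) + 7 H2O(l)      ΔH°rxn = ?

(a) reversed and × 3: (-3)·(-68.3) = +204.9 kcal/mol
(b) as written: -47.5 kcal/mol
(c) as written: contributes x
-837.6 = (+204.9) + (-47.5) + x
x = (-837.6 − (+157.4)) / (1) = -995.0 kcal/mol

ΔH°rxn = -995.0 kcal/mol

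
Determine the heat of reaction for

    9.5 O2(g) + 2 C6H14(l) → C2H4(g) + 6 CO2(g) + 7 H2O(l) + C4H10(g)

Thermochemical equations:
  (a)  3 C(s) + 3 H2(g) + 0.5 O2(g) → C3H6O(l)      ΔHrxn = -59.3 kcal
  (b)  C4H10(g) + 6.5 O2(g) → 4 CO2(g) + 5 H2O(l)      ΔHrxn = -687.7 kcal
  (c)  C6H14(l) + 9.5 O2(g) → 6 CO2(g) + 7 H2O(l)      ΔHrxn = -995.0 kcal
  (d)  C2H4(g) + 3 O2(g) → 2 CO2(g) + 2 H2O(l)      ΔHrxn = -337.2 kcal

(a): not needed (C(s) appears nowhere else).
(b) reversed (C4H10(g) must end up as a product): +687.7 kcal
(c) × 2 (scale by 2 for the 2 C6H14(l)): (2)·(-995.0) = -1990.0 kcal
(d) reversed (C2H4(g) must end up as a product): +337.2 kcal
ΔHrxn = (+687.7) + (-1990.0) + (+337.2) = -965.1 kcal

ΔHrxn = -965.1 kcal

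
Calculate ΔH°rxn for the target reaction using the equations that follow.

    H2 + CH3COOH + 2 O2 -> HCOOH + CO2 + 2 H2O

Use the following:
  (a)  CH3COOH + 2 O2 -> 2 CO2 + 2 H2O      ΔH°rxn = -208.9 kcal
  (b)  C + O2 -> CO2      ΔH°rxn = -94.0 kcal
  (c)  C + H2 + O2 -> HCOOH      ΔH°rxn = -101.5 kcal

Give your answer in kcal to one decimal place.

(a) as written (CH3COOH already on the reactant side): -208.9 kcal
(b) reversed: +94.0 kcal
(c) as written (HCOOH already on the product side): -101.5 kcal
Since enthalpy is a state function, ΔH°rxn = (-208.9) + (+94.0) + (-101.5) = -216.4 kcal

ΔH°rxn = -216.4 kcal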